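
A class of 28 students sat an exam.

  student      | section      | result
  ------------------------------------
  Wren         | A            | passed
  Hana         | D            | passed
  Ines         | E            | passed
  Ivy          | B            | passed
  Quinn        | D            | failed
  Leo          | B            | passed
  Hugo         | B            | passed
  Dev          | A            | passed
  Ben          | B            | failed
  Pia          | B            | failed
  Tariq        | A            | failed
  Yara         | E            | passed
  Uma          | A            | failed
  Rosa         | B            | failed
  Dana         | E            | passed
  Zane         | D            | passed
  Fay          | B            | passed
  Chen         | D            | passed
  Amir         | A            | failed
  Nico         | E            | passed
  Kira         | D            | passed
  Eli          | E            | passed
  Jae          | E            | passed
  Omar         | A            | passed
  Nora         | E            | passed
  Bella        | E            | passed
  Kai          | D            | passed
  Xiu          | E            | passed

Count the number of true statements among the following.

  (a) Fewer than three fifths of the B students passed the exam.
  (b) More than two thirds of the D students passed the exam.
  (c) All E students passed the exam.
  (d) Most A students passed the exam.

(a) B: |A| = 7, |A ∩ B| = 4; needs |A ∩ B| / |A| < 3/5 — true.
(b) D: |A| = 6, |A ∩ B| = 5; needs |A ∩ B| / |A| > 2/3 — true.
(c) E: |A| = 9, |A ∩ B| = 9; needs A ⊆ B, i.e. every element of A is in B (|A ∖ B| = 0) — true.
(d) A: |A| = 6, |A ∩ B| = 3; needs |A ∩ B| > |A ∖ B| — false.

3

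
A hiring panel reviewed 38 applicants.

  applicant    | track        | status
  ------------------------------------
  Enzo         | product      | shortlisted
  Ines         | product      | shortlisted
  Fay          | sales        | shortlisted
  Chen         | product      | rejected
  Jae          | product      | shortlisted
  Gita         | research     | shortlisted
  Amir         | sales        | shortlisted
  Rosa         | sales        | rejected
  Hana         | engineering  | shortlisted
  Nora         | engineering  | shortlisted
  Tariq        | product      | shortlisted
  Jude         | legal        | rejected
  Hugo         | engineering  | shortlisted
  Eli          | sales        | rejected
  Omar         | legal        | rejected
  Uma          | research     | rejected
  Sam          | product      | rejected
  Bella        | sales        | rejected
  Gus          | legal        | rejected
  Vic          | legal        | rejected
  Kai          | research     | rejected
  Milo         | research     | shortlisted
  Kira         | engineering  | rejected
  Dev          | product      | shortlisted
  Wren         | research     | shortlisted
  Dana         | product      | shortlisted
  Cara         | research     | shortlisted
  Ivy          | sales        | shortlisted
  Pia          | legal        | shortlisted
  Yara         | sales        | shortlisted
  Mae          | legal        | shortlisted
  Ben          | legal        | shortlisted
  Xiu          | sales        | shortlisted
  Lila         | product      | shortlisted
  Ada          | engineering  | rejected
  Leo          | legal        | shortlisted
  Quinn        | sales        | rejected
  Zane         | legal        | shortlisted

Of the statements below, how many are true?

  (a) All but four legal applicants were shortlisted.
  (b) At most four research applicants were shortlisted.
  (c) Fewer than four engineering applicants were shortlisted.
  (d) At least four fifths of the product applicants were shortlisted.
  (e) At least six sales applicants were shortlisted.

(a) legal: |A| = 9, |A ∩ B| = 5; needs |A ∖ B| = 4 — true.
(b) research: |A| = 6, |A ∩ B| = 4; needs |A ∩ B| ≤ 4 — true.
(c) engineering: |A| = 5, |A ∩ B| = 3; needs |A ∩ B| < 4 — true.
(d) product: |A| = 9, |A ∩ B| = 7; needs |A ∩ B| / |A| ≥ 4/5 — false.
(e) sales: |A| = 9, |A ∩ B| = 5; needs |A ∩ B| ≥ 6 — false.

3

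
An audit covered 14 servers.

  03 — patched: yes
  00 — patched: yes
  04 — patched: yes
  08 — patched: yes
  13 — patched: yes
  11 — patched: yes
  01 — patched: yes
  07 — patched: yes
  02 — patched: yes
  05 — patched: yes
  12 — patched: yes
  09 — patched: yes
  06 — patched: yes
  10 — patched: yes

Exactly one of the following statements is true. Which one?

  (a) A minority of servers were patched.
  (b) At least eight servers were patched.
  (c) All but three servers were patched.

|A| = 14, |A ∩ B| = 14, |A ∖ B| = 0.
(a) requires |A ∩ B| < |A ∖ B|: false.
(b) requires |A ∩ B| ≥ 8: true.
(c) requires |A ∖ B| = 3: false.

(b)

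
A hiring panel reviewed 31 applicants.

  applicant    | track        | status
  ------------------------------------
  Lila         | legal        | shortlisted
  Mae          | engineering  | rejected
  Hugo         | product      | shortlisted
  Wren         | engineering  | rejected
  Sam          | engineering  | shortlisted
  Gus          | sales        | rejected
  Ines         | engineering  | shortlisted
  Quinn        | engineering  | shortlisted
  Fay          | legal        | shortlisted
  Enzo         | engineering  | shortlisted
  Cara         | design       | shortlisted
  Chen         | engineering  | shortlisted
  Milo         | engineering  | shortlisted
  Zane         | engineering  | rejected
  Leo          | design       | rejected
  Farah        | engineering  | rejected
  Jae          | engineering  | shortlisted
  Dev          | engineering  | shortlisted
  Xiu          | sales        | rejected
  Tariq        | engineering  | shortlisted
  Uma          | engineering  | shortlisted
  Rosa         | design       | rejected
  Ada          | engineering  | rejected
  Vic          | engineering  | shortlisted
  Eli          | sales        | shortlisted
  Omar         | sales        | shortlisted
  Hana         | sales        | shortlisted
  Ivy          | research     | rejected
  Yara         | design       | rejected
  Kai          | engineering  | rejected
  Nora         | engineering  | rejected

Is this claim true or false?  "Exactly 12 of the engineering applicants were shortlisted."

False

'Exactly 12 of the engineering applicants were shortlisted' holds iff |A ∩ B| = 12.
|A| = 18, |A ∩ B| = 11, |A ∖ B| = 7.
|A ∩ B| = 11, so the statement is false.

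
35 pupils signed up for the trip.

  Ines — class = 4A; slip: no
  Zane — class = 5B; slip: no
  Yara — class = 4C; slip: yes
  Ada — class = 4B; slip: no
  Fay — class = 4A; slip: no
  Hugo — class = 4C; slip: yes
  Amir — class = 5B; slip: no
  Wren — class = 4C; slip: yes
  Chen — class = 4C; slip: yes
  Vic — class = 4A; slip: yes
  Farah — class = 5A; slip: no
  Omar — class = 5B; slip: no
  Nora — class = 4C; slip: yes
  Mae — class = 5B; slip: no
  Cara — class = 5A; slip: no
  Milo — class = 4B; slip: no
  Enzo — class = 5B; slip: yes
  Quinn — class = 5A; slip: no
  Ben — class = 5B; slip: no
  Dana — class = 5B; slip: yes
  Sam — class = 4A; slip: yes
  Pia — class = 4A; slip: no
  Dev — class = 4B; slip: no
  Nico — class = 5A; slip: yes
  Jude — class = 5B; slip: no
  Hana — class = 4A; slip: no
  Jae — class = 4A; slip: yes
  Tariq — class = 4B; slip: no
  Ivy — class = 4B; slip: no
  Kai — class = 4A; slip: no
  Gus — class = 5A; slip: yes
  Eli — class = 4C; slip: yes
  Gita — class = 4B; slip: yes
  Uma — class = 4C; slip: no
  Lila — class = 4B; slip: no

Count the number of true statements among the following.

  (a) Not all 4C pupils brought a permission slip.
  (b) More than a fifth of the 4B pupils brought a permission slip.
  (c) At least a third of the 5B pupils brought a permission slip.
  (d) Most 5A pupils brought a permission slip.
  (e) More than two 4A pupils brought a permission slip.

2

(a) 4C: |A| = 7, |A ∩ B| = 6; needs A ⊄ B (|A ∖ B| ≥ 1) — true.
(b) 4B: |A| = 7, |A ∩ B| = 1; needs |A ∩ B| / |A| > 1/5 — false.
(c) 5B: |A| = 8, |A ∩ B| = 2; needs |A ∩ B| / |A| ≥ 1/3 — false.
(d) 5A: |A| = 5, |A ∩ B| = 2; needs |A ∩ B| > |A ∖ B| — false.
(e) 4A: |A| = 8, |A ∩ B| = 3; needs |A ∩ B| > 2 — true.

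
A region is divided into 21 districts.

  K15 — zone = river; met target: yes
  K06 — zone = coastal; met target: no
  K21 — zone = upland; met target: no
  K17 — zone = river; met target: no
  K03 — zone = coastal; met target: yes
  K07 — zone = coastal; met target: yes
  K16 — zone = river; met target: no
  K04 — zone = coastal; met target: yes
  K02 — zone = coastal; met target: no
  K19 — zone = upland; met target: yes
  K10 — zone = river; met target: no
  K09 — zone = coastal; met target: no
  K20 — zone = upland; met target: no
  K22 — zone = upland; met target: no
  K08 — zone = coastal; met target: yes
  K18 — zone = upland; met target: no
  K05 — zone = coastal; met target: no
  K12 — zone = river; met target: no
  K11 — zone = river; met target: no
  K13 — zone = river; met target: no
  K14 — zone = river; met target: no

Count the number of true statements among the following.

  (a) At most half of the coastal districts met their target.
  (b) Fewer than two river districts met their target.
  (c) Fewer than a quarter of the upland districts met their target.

3

(a) coastal: |A| = 8, |A ∩ B| = 4; needs |A ∩ B| ≤ |A ∖ B| — true.
(b) river: |A| = 8, |A ∩ B| = 1; needs |A ∩ B| < 2 — true.
(c) upland: |A| = 5, |A ∩ B| = 1; needs |A ∩ B| / |A| < 1/4 — true.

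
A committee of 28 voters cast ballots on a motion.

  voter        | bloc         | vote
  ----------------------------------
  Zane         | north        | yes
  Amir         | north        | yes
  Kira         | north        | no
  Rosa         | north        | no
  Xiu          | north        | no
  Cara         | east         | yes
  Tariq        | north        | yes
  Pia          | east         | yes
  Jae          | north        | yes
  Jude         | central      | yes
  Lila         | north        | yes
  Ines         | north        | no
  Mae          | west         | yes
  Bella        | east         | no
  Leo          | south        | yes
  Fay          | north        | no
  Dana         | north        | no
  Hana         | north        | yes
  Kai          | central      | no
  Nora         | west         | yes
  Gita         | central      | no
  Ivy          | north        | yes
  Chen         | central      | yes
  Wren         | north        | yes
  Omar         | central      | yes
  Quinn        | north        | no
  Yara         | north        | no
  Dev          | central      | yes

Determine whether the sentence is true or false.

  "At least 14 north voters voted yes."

The determiner here denotes the relation: |A ∩ B| ≥ 14.
|A| = 16, |A ∩ B| = 8, |A ∖ B| = 8.
|A ∩ B| = 8, so the statement is false.

False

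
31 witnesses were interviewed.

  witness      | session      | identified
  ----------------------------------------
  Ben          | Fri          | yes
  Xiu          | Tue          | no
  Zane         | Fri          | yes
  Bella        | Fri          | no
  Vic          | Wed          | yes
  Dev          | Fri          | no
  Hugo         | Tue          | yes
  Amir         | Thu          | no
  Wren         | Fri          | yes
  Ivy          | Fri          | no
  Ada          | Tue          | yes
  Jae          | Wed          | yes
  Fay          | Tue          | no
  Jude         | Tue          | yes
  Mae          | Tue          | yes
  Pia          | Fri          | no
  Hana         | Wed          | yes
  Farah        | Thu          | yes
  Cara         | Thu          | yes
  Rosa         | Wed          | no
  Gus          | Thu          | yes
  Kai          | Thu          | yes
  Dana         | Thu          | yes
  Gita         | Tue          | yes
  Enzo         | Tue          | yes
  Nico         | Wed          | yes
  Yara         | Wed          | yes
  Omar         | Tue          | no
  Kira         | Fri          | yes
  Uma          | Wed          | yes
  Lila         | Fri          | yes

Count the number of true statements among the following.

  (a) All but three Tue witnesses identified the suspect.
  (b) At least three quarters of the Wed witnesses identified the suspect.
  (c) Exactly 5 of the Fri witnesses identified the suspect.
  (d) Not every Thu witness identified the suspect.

4

(a) Tue: |A| = 9, |A ∩ B| = 6; needs |A ∖ B| = 3 — true.
(b) Wed: |A| = 7, |A ∩ B| = 6; needs |A ∩ B| / |A| ≥ 3/4 — true.
(c) Fri: |A| = 9, |A ∩ B| = 5; needs |A ∩ B| = 5 — true.
(d) Thu: |A| = 6, |A ∩ B| = 5; needs A ⊄ B (|A ∖ B| ≥ 1) — true.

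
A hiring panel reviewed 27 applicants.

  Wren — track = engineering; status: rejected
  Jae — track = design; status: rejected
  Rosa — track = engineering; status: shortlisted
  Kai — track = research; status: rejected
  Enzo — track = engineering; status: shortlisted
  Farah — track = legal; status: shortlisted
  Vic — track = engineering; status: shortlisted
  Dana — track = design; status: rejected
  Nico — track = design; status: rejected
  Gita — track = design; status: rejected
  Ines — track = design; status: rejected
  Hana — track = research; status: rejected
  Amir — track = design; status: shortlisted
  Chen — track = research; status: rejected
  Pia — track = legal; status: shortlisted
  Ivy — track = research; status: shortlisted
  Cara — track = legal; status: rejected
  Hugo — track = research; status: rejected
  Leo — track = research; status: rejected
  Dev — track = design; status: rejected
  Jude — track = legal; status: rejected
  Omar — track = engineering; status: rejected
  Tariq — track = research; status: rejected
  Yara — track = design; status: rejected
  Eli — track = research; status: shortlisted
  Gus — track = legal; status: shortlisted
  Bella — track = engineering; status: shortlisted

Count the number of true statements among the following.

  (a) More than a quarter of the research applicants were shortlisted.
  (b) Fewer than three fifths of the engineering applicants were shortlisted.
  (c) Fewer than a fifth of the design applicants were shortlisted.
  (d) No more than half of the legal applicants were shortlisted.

(a) research: |A| = 8, |A ∩ B| = 2; needs |A ∩ B| / |A| > 1/4 — false.
(b) engineering: |A| = 6, |A ∩ B| = 4; needs |A ∩ B| / |A| < 3/5 — false.
(c) design: |A| = 8, |A ∩ B| = 1; needs |A ∩ B| / |A| < 1/5 — true.
(d) legal: |A| = 5, |A ∩ B| = 3; needs |A ∩ B| ≤ |A ∖ B| — false.

1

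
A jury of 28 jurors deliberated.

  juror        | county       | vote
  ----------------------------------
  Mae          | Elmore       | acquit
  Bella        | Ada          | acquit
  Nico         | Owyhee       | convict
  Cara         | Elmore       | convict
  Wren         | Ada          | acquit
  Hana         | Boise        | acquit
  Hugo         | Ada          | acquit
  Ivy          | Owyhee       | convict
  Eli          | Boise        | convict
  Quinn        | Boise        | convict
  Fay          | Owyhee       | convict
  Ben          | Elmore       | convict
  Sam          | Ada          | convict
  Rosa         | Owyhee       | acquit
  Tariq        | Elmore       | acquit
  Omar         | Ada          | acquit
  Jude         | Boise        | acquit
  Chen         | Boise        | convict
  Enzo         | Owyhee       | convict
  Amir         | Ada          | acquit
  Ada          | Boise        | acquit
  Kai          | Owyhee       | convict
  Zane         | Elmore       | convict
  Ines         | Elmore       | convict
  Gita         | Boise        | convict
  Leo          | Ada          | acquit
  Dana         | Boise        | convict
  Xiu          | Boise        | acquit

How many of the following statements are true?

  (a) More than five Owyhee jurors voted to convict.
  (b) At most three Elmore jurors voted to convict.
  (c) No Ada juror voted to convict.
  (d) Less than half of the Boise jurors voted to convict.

0

(a) Owyhee: |A| = 6, |A ∩ B| = 5; needs |A ∩ B| > 5 — false.
(b) Elmore: |A| = 6, |A ∩ B| = 4; needs |A ∩ B| ≤ 3 — false.
(c) Ada: |A| = 7, |A ∩ B| = 1; needs A ∩ B = ∅ (|A ∩ B| = 0) — false.
(d) Boise: |A| = 9, |A ∩ B| = 5; needs |A ∩ B| < |A ∖ B| — false.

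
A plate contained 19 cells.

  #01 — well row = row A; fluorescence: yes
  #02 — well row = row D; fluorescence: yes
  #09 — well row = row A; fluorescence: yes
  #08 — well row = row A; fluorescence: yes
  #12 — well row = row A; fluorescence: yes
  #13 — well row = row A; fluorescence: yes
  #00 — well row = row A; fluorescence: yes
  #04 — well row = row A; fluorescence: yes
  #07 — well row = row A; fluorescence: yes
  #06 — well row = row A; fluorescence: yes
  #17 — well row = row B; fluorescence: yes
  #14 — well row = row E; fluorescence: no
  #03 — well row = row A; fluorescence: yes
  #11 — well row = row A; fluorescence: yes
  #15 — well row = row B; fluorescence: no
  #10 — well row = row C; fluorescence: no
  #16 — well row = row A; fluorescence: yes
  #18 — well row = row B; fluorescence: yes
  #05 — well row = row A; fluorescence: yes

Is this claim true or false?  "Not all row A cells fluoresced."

The determiner here denotes the relation: A ⊄ B (|A ∖ B| ≥ 1).
A (the restrictor) = {#01, #09, #08, #12, #13, #00, #04, #07, #06, #03, #11, #16, #05}, |A| = 13.
A ∖ B = {}, so |A ∖ B| = 0.
So the statement is false.

False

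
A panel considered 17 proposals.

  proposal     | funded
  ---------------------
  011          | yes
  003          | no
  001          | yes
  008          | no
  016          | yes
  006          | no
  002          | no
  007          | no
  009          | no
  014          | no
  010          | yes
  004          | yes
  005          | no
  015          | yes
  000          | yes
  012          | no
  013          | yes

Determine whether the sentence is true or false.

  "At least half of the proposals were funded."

Truth condition: |A ∩ B| ≥ |A ∖ B|.
|A| = 17, |A ∩ B| = 8, |A ∖ B| = 9.
8 < 9, so the statement is false.

False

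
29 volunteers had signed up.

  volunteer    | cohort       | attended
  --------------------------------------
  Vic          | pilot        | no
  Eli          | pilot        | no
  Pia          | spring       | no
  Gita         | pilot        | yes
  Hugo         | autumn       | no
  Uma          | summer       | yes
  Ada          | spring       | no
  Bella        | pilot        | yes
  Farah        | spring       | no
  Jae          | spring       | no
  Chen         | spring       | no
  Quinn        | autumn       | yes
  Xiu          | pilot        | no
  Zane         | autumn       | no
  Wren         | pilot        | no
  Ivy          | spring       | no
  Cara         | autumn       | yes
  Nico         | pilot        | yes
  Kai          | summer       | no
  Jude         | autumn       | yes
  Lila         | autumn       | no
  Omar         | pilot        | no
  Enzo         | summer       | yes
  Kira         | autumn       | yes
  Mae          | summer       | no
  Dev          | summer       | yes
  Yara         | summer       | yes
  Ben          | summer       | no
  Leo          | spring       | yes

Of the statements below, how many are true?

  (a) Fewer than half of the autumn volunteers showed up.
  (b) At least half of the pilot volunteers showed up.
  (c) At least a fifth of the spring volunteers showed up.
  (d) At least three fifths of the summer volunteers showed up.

0

(a) autumn: |A| = 7, |A ∩ B| = 4; needs |A ∩ B| < |A ∖ B| — false.
(b) pilot: |A| = 8, |A ∩ B| = 3; needs |A ∩ B| ≥ |A ∖ B| — false.
(c) spring: |A| = 7, |A ∩ B| = 1; needs |A ∩ B| / |A| ≥ 1/5 — false.
(d) summer: |A| = 7, |A ∩ B| = 4; needs |A ∩ B| / |A| ≥ 3/5 — false.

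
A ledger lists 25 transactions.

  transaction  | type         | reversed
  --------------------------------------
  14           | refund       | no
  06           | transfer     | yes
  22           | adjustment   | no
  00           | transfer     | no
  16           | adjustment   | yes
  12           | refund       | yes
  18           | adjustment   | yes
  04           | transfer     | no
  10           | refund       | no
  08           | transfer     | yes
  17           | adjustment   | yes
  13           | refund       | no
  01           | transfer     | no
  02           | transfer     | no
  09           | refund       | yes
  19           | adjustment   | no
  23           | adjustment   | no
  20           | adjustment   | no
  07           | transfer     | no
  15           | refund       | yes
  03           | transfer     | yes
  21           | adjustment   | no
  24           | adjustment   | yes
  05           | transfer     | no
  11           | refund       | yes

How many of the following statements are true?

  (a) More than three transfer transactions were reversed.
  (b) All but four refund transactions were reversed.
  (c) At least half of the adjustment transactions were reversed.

(a) transfer: |A| = 9, |A ∩ B| = 3; needs |A ∩ B| > 3 — false.
(b) refund: |A| = 7, |A ∩ B| = 4; needs |A ∖ B| = 4 — false.
(c) adjustment: |A| = 9, |A ∩ B| = 4; needs |A ∩ B| ≥ |A ∖ B| — false.

0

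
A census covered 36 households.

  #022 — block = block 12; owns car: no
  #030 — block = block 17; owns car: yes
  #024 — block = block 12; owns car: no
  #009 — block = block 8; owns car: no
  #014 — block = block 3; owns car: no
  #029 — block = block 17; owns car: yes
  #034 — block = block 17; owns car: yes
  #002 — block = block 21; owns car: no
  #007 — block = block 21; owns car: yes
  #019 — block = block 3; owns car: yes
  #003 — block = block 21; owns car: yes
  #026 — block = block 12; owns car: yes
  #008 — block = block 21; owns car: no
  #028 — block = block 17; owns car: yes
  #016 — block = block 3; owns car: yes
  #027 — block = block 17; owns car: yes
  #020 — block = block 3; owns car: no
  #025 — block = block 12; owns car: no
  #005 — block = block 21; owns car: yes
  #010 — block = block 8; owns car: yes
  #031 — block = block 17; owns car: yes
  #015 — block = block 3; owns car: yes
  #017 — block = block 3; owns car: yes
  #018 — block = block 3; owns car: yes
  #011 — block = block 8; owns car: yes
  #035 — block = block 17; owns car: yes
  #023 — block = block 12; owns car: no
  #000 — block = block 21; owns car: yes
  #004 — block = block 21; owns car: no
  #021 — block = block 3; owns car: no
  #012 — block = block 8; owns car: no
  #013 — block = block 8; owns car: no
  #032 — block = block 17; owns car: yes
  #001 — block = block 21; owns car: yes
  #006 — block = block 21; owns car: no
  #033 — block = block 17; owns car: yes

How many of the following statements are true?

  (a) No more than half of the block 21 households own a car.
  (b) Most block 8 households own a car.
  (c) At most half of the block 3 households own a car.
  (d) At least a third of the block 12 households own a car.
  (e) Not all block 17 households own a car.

0

(a) block 21: |A| = 9, |A ∩ B| = 5; needs |A ∩ B| ≤ |A ∖ B| — false.
(b) block 8: |A| = 5, |A ∩ B| = 2; needs |A ∩ B| > |A ∖ B| — false.
(c) block 3: |A| = 8, |A ∩ B| = 5; needs |A ∩ B| ≤ |A ∖ B| — false.
(d) block 12: |A| = 5, |A ∩ B| = 1; needs |A ∩ B| / |A| ≥ 1/3 — false.
(e) block 17: |A| = 9, |A ∩ B| = 9; needs A ⊄ B (|A ∖ B| ≥ 1) — false.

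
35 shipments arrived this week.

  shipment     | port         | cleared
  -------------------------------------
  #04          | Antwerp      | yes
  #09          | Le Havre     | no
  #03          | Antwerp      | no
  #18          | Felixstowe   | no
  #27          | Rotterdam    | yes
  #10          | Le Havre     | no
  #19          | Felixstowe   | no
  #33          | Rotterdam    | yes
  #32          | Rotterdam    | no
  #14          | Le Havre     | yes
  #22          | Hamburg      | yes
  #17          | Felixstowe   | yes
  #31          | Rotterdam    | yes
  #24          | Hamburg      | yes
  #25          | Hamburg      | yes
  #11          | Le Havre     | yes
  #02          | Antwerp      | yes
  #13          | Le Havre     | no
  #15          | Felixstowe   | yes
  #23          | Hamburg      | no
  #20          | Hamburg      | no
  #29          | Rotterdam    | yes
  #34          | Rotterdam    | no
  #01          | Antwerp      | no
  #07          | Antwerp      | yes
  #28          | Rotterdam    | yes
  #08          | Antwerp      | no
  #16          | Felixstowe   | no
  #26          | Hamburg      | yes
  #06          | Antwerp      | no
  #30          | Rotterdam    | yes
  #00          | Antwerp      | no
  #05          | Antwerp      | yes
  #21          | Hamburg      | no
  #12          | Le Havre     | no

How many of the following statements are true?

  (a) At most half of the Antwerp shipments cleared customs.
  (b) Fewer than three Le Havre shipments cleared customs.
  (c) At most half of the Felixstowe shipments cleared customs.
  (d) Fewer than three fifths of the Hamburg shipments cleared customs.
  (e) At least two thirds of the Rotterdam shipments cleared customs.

5

(a) Antwerp: |A| = 9, |A ∩ B| = 4; needs |A ∩ B| ≤ |A ∖ B| — true.
(b) Le Havre: |A| = 6, |A ∩ B| = 2; needs |A ∩ B| < 3 — true.
(c) Felixstowe: |A| = 5, |A ∩ B| = 2; needs |A ∩ B| ≤ |A ∖ B| — true.
(d) Hamburg: |A| = 7, |A ∩ B| = 4; needs |A ∩ B| / |A| < 3/5 — true.
(e) Rotterdam: |A| = 8, |A ∩ B| = 6; needs |A ∩ B| / |A| ≥ 2/3 — true.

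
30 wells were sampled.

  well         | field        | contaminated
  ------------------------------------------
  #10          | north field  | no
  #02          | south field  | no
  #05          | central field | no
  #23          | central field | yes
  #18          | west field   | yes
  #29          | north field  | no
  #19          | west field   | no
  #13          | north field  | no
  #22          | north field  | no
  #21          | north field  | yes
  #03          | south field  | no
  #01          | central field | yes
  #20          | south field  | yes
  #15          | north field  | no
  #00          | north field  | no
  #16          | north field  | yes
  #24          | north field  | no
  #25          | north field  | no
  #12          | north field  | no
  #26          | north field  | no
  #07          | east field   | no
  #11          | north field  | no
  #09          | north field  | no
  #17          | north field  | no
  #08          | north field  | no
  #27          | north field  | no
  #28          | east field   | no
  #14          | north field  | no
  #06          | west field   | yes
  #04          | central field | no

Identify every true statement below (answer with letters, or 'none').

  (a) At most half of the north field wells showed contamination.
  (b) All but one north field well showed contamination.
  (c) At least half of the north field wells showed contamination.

(a)

|A| = 18, |A ∩ B| = 2, |A ∖ B| = 16.
(a) |A ∩ B| ≤ |A ∖ B|: holds.
(b) |A ∖ B| = 1: fails.
(c) |A ∩ B| ≥ |A ∖ B|: fails.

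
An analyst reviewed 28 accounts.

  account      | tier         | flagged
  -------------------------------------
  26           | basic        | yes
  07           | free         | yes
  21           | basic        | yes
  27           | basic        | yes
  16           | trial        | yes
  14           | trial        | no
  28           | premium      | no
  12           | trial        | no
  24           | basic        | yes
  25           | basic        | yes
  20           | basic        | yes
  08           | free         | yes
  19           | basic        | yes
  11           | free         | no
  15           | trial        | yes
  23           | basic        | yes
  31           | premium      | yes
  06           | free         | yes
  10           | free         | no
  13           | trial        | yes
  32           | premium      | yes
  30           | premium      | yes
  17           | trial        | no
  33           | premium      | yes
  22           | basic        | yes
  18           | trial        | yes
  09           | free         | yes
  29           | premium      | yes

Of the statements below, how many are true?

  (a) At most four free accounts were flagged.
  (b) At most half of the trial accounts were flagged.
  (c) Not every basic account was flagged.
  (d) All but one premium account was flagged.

(a) free: |A| = 6, |A ∩ B| = 4; needs |A ∩ B| ≤ 4 — true.
(b) trial: |A| = 7, |A ∩ B| = 4; needs |A ∩ B| ≤ |A ∖ B| — false.
(c) basic: |A| = 9, |A ∩ B| = 9; needs A ⊄ B (|A ∖ B| ≥ 1) — false.
(d) premium: |A| = 6, |A ∩ B| = 5; needs |A ∖ B| = 1 — true.

2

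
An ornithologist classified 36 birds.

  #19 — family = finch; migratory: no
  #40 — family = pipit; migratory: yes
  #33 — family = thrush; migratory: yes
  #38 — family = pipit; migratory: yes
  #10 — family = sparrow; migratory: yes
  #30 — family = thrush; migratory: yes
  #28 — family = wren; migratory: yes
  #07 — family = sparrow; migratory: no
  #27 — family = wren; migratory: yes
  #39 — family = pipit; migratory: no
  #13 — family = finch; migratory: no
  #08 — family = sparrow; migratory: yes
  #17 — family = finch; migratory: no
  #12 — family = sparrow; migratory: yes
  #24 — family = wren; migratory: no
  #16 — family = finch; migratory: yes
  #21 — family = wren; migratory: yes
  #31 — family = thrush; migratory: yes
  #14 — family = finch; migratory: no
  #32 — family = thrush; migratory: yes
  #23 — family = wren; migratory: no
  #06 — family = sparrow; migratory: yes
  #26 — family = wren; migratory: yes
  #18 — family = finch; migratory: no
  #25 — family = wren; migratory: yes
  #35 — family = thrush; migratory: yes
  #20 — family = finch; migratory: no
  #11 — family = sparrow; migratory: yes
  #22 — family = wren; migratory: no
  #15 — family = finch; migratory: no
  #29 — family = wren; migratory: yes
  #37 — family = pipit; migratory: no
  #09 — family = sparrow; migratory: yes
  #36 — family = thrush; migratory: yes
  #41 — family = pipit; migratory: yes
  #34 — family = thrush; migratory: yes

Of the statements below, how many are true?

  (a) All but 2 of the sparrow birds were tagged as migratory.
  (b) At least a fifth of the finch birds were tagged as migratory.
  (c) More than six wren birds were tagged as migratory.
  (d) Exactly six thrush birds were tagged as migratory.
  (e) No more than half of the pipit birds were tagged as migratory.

(a) sparrow: |A| = 7, |A ∩ B| = 6; needs |A ∖ B| = 2 — false.
(b) finch: |A| = 8, |A ∩ B| = 1; needs |A ∩ B| / |A| ≥ 1/5 — false.
(c) wren: |A| = 9, |A ∩ B| = 6; needs |A ∩ B| > 6 — false.
(d) thrush: |A| = 7, |A ∩ B| = 7; needs |A ∩ B| = 6 — false.
(e) pipit: |A| = 5, |A ∩ B| = 3; needs |A ∩ B| ≤ |A ∖ B| — false.

0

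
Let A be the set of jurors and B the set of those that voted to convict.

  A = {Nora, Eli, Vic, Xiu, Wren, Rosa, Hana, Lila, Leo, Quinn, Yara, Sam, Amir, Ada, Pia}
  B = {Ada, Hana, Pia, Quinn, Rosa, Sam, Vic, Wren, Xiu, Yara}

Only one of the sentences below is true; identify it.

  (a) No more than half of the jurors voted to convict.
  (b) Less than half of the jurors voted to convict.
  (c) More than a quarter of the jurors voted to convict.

|A| = 15, |A ∩ B| = 10, |A ∖ B| = 5.
(a) requires |A ∩ B| ≤ |A ∖ B|: false.
(b) requires |A ∩ B| < |A ∖ B|: false.
(c) requires |A ∩ B| / |A| > 1/4: true.

(c)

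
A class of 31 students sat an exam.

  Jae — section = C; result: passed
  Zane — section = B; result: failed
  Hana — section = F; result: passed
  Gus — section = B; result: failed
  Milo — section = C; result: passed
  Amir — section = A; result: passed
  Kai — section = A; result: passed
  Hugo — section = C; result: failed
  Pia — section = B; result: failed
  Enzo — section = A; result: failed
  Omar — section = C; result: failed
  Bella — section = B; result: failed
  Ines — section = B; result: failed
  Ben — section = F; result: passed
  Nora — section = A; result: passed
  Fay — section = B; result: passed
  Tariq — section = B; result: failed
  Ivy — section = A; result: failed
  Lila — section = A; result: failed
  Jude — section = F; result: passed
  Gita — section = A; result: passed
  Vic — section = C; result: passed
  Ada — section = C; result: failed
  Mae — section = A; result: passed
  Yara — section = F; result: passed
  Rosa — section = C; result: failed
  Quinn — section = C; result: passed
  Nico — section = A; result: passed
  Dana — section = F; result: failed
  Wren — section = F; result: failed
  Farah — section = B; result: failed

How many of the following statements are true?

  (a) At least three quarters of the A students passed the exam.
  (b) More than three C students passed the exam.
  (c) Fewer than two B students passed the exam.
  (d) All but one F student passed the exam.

2

(a) A: |A| = 9, |A ∩ B| = 6; needs |A ∩ B| / |A| ≥ 3/4 — false.
(b) C: |A| = 8, |A ∩ B| = 4; needs |A ∩ B| > 3 — true.
(c) B: |A| = 8, |A ∩ B| = 1; needs |A ∩ B| < 2 — true.
(d) F: |A| = 6, |A ∩ B| = 4; needs |A ∖ B| = 1 — false.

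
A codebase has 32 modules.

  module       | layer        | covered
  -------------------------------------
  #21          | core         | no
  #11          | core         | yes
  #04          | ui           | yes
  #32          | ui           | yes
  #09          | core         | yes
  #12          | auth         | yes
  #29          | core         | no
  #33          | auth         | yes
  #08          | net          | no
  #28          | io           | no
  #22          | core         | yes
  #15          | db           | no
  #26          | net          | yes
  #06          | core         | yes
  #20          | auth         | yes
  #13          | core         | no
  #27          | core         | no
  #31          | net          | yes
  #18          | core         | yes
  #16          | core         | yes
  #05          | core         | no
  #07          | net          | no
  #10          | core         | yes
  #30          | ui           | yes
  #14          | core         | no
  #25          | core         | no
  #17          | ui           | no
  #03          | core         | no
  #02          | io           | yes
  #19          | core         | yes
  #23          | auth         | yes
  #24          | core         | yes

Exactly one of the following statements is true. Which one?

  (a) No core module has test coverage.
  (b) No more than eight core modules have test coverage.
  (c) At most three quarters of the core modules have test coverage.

(c)

|A| = 17, |A ∩ B| = 9, |A ∖ B| = 8.
(a) requires A ∩ B = ∅ (|A ∩ B| = 0): false.
(b) requires |A ∩ B| ≤ 8: false.
(c) requires |A ∩ B| / |A| ≤ 3/4: true.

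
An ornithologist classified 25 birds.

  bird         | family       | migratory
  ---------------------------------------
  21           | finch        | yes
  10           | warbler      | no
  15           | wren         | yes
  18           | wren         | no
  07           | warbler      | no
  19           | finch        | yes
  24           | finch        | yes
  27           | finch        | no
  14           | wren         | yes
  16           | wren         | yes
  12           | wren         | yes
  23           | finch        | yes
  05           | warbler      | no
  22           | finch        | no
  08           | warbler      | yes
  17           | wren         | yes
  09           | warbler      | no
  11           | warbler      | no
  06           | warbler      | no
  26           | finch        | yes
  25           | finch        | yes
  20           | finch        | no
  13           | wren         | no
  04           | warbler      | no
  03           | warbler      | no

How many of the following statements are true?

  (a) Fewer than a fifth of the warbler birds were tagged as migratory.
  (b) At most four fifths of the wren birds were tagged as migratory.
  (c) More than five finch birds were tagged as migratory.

(a) warbler: |A| = 9, |A ∩ B| = 1; needs |A ∩ B| / |A| < 1/5 — true.
(b) wren: |A| = 7, |A ∩ B| = 5; needs |A ∩ B| / |A| ≤ 4/5 — true.
(c) finch: |A| = 9, |A ∩ B| = 6; needs |A ∩ B| > 5 — true.

3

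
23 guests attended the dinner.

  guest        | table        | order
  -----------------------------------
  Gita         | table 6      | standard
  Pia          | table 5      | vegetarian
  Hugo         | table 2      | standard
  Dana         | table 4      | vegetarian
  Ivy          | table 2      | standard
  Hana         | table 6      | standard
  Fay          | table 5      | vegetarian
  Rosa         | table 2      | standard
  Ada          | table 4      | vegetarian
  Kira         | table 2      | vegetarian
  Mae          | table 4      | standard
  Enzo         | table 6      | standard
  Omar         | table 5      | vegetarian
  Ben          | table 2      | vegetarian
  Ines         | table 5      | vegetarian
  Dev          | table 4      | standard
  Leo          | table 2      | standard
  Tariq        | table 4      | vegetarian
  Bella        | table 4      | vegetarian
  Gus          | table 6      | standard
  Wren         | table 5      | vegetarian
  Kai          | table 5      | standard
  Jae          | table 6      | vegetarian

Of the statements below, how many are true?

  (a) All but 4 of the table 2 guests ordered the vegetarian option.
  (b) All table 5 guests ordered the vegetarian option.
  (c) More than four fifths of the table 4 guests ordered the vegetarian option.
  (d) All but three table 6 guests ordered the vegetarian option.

(a) table 2: |A| = 6, |A ∩ B| = 2; needs |A ∖ B| = 4 — true.
(b) table 5: |A| = 6, |A ∩ B| = 5; needs A ⊆ B, i.e. every element of A is in B (|A ∖ B| = 0) — false.
(c) table 4: |A| = 6, |A ∩ B| = 4; needs |A ∩ B| / |A| > 4/5 — false.
(d) table 6: |A| = 5, |A ∩ B| = 1; needs |A ∖ B| = 3 — false.

1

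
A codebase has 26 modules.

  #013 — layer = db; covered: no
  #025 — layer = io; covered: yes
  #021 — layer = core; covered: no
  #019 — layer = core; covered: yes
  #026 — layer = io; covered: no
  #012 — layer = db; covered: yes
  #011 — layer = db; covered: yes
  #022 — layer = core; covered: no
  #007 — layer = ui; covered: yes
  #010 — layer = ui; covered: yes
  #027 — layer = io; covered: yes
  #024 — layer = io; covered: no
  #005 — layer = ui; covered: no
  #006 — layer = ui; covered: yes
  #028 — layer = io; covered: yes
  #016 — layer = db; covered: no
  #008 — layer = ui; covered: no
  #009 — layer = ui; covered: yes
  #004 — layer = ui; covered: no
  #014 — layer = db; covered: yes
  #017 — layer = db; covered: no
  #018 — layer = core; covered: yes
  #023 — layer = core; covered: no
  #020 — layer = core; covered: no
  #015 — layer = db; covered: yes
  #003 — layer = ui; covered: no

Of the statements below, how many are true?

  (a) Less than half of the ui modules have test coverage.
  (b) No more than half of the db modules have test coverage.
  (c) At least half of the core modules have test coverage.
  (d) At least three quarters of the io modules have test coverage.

0

(a) ui: |A| = 8, |A ∩ B| = 4; needs |A ∩ B| < |A ∖ B| — false.
(b) db: |A| = 7, |A ∩ B| = 4; needs |A ∩ B| ≤ |A ∖ B| — false.
(c) core: |A| = 6, |A ∩ B| = 2; needs |A ∩ B| ≥ |A ∖ B| — false.
(d) io: |A| = 5, |A ∩ B| = 3; needs |A ∩ B| / |A| ≥ 3/4 — false.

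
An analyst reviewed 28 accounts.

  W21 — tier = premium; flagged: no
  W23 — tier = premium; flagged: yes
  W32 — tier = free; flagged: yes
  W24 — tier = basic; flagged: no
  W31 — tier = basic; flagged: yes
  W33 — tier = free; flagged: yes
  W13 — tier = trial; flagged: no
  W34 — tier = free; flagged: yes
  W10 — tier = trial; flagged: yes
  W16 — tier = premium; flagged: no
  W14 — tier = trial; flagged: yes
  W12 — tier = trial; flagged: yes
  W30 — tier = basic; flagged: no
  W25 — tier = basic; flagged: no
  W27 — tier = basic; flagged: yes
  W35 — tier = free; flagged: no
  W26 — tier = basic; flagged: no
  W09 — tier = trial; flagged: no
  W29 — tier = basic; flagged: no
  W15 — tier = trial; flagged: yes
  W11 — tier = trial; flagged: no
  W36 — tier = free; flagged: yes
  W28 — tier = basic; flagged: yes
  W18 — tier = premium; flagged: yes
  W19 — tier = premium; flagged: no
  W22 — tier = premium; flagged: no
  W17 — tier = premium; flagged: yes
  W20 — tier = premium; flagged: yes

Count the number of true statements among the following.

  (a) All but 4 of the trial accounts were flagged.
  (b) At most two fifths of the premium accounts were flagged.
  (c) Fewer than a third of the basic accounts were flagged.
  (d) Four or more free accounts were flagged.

1

(a) trial: |A| = 7, |A ∩ B| = 4; needs |A ∖ B| = 4 — false.
(b) premium: |A| = 8, |A ∩ B| = 4; needs |A ∩ B| / |A| ≤ 2/5 — false.
(c) basic: |A| = 8, |A ∩ B| = 3; needs |A ∩ B| / |A| < 1/3 — false.
(d) free: |A| = 5, |A ∩ B| = 4; needs |A ∩ B| ≥ 4 — true.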